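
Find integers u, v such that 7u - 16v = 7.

Step 1: Check solvability.
gcd(7, 16) = 1
Since 1 divides 7, solutions exist.

Step 2: Apply extended Euclidean algorithm to find gcd.
We find integers such that 7*x0 + 16*y0 = 1

Step 3: Scale the particular solution.
Multiply by 7/1 = 7:
u = 49, v = 21

Step 4: Verify.
7*(49) - 16*(21) = 7 = 7 ✓

u = 49, v = 21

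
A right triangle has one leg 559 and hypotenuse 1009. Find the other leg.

b² = c² - a² = 1018081 - 312481 = 705600
b = 840

840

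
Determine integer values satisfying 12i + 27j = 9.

Step 1: Check solvability.
gcd(12, 27) = 3
Since 3 divides 9, solutions exist.

Step 2: Apply extended Euclidean algorithm to find gcd.
We find integers such that 12*x0 + 27*y0 = 3

Step 3: Scale the particular solution.
Multiply by 9/3 = 3:
i = -6, j = 3

Step 4: Verify.
12*(-6) + 27*(3) = 9 = 9 ✓

i = -6, j = 3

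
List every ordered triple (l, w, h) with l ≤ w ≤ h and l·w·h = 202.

Iterate l from 1 to ⌊202^(1/3)⌋. For each l dividing 202, iterate w ≥ l with w dividing 202/l, and set h = 202/(l·w).
Triples found (2): (1×1×202), (1×2×101)

(1×1×202), (1×2×101)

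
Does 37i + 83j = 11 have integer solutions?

Step 1: Compute gcd(37, 83).
gcd(37, 83) = 1

Step 2: Check divisibility.
Does 1 divide 11? 11 = 1 x 11, so yes.

By the theorem on linear Diophantine equations, 37i + 83j = 11 has integer solutions if and only if gcd(37, 83) divides 11. Since 1 | 11, solutions exist.

Yes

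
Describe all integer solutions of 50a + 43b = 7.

Step 1: Compute gcd(50, 43) = 1.
Since 1 divides 7, solutions exist.

Step 2: Find a particular solution using extended Euclidean algorithm.
We get a₀ = -42, b₀ = 49.
Check: 50*-42 + 43*49 = 7 = 7 ✓

Step 3: Write the general solution.
a = -42 + (43/1)t = -42 + 43t
b = 49 - (50/1)t = 49 - 50t
for any integer t.

a = -42 + 43t, b = 49 - 50t for integer t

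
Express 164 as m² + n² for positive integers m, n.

We need to find integers m, n > 0 such that m² + n² = 164.
Trying m = 8: n² = 164 - 8² = 164 - 64 = 100
n = 10
Check: 8² + 10² = 64 + 100 = 164 ✓

164 = 8² + 10²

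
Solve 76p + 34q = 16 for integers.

Step 1: Check solvability.
gcd(76, 34) = 2
Since 2 divides 16, solutions exist.

Step 2: Apply extended Euclidean algorithm to find gcd.
We find integers such that 76*x0 + 34*y0 = 2

Step 3: Scale the particular solution.
Multiply by 16/2 = 8:
p = -32, q = 72

Step 4: Verify.
76*(-32) + 34*(72) = 16 = 16 ✓

p = -32, q = 72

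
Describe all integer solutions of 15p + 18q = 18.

Step 1: Compute gcd(15, 18) = 3.
Since 3 divides 18, solutions exist.

Step 2: Find a particular solution using extended Euclidean algorithm.
We get p₀ = -6, q₀ = 6.
Check: 15*-6 + 18*6 = 18 = 18 ✓

Step 3: Write the general solution.
p = -6 + (18/3)t = -6 + 6t
q = 6 - (15/3)t = 6 - 5t
for any integer t.

p = -6 + 6t, q = 6 - 5t for integer t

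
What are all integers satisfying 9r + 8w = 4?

Step 1: Compute gcd(9, 8) = 1.
Since 1 divides 4, solutions exist.

Step 2: Find a particular solution using extended Euclidean algorithm.
We get r₀ = 4, w₀ = -4.
Check: 9*4 + 8*-4 = 4 = 4 ✓

Step 3: Write the general solution.
r = 4 + (8/1)t = 4 + 8t
w = -4 - (9/1)t = -4 - 9t
for any integer t.

r = 4 + 8t, w = -4 - 9t for integer t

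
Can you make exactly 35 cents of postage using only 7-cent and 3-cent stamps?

We need non-negative x, y with 7x + 3y = 35.
gcd(7, 3) = 1 divides 35, so integer solutions exist.
Search for a non-negative one: x = 2 gives 3y = 35 - 14 = 21, so y = 7.
Check: 7·2 + 3·7 = 35 ✓

Yes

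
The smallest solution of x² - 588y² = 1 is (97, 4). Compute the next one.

Solutions to x² - Dy² = 1 are generated by powers of (x₀ + y₀√D).
The next solution satisfies x₁ + y₁√588 = (x₀ + y₀√588)², giving:
x₁ = x₀² + 588y₀² = 97² + 588·4² = 9409 + 9408 = 18817
y₁ = 2x₀y₀ = 2·97·4 = 776

Verify: 18817² - 588·776² = 354079489 - 354079488 = 1 ✓

x = 18817, y = 776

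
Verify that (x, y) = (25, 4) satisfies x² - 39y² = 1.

Compute x² = 25² = 625
Compute 39y² = 39·4² = 39·16 = 624
x² - 39y² = 625 - 624 = 1
Since this equals 1, (25, 4) is a solution.

Yes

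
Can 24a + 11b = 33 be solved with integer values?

Step 1: Compute gcd(24, 11).
gcd(24, 11) = 1

Step 2: Check divisibility.
Does 1 divide 33? 33 = 1 x 33, so yes.

By the theorem on linear Diophantine equations, 24a + 11b = 33 has integer solutions if and only if gcd(24, 11) divides 33. Since 1 | 33, solutions exist.

Yes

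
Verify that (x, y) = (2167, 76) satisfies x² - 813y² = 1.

Compute x² = 2167² = 4695889
Compute 813y² = 813·76² = 813·5776 = 4695888
x² - 813y² = 4695889 - 4695888 = 1
Since this equals 1, (2167, 76) is a solution.

Yes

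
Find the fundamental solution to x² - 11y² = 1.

We seek the smallest positive integers (x, y) with x² - 11y² = 1, i.e., x² = 11y² + 1.
Try successive y values:
y = 1: x² = 11·1² + 1 = 12, not a perfect square
y = 2: x² = 11·2² + 1 = 45, not a perfect square
y = 3: x² = 11·3² + 1 = 100, x = 10 ✓

Verify: 10² - 11·3² = 100 - 99 = 1 ✓

x = 10, y = 3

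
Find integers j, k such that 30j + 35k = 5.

Step 1: Check solvability.
gcd(30, 35) = 5
Since 5 divides 5, solutions exist.

Step 2: Apply extended Euclidean algorithm to find gcd.
We find integers such that 30*x0 + 35*y0 = 5

Step 3: Scale the particular solution.
Multiply by 5/5 = 1:
j = -1, k = 1

Step 4: Verify.
30*(-1) + 35*(1) = 5 = 5 ✓

j = -1, k = 1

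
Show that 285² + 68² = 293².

Compute a² + b² = 285² + 68² = 81225 + 4624 = 85849
Compute c² = 293² = 85849
Since 85849 = 85849, confirmed.

Yes, it is a Pythagorean triple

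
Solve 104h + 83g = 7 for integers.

Step 1: Check solvability.
gcd(104, 83) = 1
Since 1 divides 7, solutions exist.

Step 2: Apply extended Euclidean algorithm to find gcd.
We find integers such that 104*x0 + 83*y0 = 1

Step 3: Scale the particular solution.
Multiply by 7/1 = 7:
h = 28, g = -35

Step 4: Verify.
104*(28) + 83*(-35) = 7 = 7 ✓

h = 28, g = -35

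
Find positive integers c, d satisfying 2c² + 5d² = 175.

Try small values of c and check whether (175 - 2c²)/5 is a perfect square.
c = 5: 2·5² = 50, so 5d² = 175 - 50 = 125, giving d² = 25, d = 5.
Check: 2·5² + 5·5² = 50 + 125 = 175 ✓

c = 5, d = 5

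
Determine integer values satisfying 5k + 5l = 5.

Step 1: Check solvability.
gcd(5, 5) = 5
Since 5 divides 5, solutions exist.

Step 2: Apply extended Euclidean algorithm to find gcd.
We find integers such that 5*x0 + 5*y0 = 5

Step 3: Scale the particular solution.
Multiply by 5/5 = 1:
k = 0, l = 1

Step 4: Verify.
5*(0) + 5*(1) = 5 = 5 ✓

k = 0, l = 1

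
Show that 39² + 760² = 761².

Compute a² + b² = 39² + 760² = 1521 + 577600 = 579121
Compute c² = 761² = 579121
Since 579121 = 579121, confirmed.

Yes, it is a Pythagorean triple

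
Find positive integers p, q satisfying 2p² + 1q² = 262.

Try small values of p and check whether (262 - 2p²)/1 is a perfect square.
p = 9: 2·9² = 162, so 1q² = 262 - 162 = 100, giving q² = 100, q = 10.
Check: 2·9² + 1·10² = 162 + 100 = 262 ✓

p = 9, q = 10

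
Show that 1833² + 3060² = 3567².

Compute a² + b² = 1833² + 3060² = 3359889 + 9363600 = 12723489
Compute c² = 3567² = 12723489
Since 12723489 = 12723489, confirmed.

Yes, it is a Pythagorean triple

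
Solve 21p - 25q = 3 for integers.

Step 1: Check solvability.
gcd(21, 25) = 1
Since 1 divides 3, solutions exist.

Step 2: Apply extended Euclidean algorithm to find gcd.
We find integers such that 21*x0 + 25*y0 = 1

Step 3: Scale the particular solution.
Multiply by 3/1 = 3:
p = 18, q = 15

Step 4: Verify.
21*(18) - 25*(15) = 3 = 3 ✓

p = 18, q = 15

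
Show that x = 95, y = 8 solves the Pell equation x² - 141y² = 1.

Compute x² = 95² = 9025
Compute 141y² = 141·8² = 141·64 = 9024
x² - 141y² = 9025 - 9024 = 1
Since this equals 1, (95, 8) is a solution.

Yes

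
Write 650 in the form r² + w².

We need to find integers r, w > 0 such that r² + w² = 650.
Trying r = 5: w² = 650 - 5² = 650 - 25 = 625
w = 25
Check: 5² + 25² = 25 + 625 = 650 ✓

650 = 5² + 25²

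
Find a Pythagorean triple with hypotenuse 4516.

We need a² + b² = 4516² = 20394256.
Trying: 1316² + 4320² = 1731856 + 18662400 = 20394256 ✓

(1316, 4320, 4516)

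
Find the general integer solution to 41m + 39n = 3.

Step 1: Compute gcd(41, 39) = 1.
Since 1 divides 3, solutions exist.

Step 2: Find a particular solution using extended Euclidean algorithm.
We get m₀ = -57, n₀ = 60.
Check: 41*-57 + 39*60 = 3 = 3 ✓

Step 3: Write the general solution.
m = -57 + (39/1)t = -57 + 39t
n = 60 - (41/1)t = 60 - 41t
for any integer t.

m = -57 + 39t, n = 60 - 41t for integer t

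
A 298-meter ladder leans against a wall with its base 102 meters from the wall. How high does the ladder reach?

The ladder, wall, and ground form a right triangle with hypotenuse 298 and one leg 102.
By the Pythagorean theorem: h² = 298² - 102² = 88804 - 10404 = 78400
h = √78400 = 280 meters

280 meters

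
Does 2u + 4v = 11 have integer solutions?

Step 1: Compute gcd(2, 4).
gcd(2, 4) = 2

Step 2: Check divisibility.
Does 2 divide 11? 11 = 2 x 5 + 1, so no.

By the theorem on linear Diophantine equations, 2u + 4v = 11 has integer solutions if and only if gcd(2, 4) divides 11. Since 2 does not divide 11, no solutions exist.

No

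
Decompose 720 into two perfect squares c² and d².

We need to find integers c, d > 0 such that c² + d² = 720.
Trying c = 12: d² = 720 - 12² = 720 - 144 = 576
d = 24
Check: 12² + 24² = 144 + 576 = 720 ✓

720 = 12² + 24²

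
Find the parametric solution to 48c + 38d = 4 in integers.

Step 1: Compute gcd(48, 38) = 2.
Since 2 divides 4, solutions exist.

Step 2: Find a particular solution using extended Euclidean algorithm.
We get c₀ = 8, d₀ = -10.
Check: 48*8 + 38*-10 = 4 = 4 ✓

Step 3: Write the general solution.
c = 8 + (38/2)t = 8 + 19t
d = -10 - (48/2)t = -10 - 24t
for any integer t.

c = 8 + 19t, d = -10 - 24t for integer t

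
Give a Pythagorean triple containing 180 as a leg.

We need the other leg and hypotenuse such that 180² + x² = c².
Take x = 299, c = 349: 180² + 299² = 32400 + 89401 = 121801 = 349² ✓
Triple: (299, 180, 349)

(299, 180, 349)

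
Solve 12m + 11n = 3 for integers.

Step 1: Check solvability.
gcd(12, 11) = 1
Since 1 divides 3, solutions exist.

Step 2: Apply extended Euclidean algorithm to find gcd.
We find integers such that 12*x0 + 11*y0 = 1

Step 3: Scale the particular solution.
Multiply by 3/1 = 3:
m = 3, n = -3

Step 4: Verify.
12*(3) + 11*(-3) = 3 = 3 ✓

m = 3, n = -3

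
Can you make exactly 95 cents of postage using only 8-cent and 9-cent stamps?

We need non-negative x, y with 8x + 9y = 95.
gcd(8, 9) = 1 divides 95, so integer solutions exist.
Search for a non-negative one: x = 4 gives 9y = 95 - 32 = 63, so y = 7.
Check: 8·4 + 9·7 = 95 ✓

Yes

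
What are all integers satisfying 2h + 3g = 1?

Step 1: Compute gcd(2, 3) = 1.
Since 1 divides 1, solutions exist.

Step 2: Find a particular solution using extended Euclidean algorithm.
We get h₀ = -1, g₀ = 1.
Check: 2*-1 + 3*1 = 1 = 1 ✓

Step 3: Write the general solution.
h = -1 + (3/1)t = -1 + 3t
g = 1 - (2/1)t = 1 - 2t
for any integer t.

h = -1 + 3t, g = 1 - 2t for integer t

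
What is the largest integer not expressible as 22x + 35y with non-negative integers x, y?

For two coprime denominations a and b, the Frobenius number (largest value not representable as a non-negative combination) is ab - a - b.
Here gcd(22, 35) = 1, so they are coprime.
F(22, 35) = 22·35 - 22 - 35 = 770 - 57 = 713

713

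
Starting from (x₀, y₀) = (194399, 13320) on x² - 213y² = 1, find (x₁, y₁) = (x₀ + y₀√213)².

Solutions to x² - Dy² = 1 are generated by powers of (x₀ + y₀√D).
The next solution satisfies x₁ + y₁√213 = (x₀ + y₀√213)², giving:
x₁ = x₀² + 213y₀² = 194399² + 213·13320² = 37790971201 + 37790971200 = 75581942401
y₁ = 2x₀y₀ = 2·194399·13320 = 5178789360

Verify: 75581942401² - 213·5178789360² = 5712630017108081644801 - 5712630017108081644800 = 1 ✓

x = 75581942401, y = 5178789360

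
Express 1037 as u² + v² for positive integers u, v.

We need to find integers u, v > 0 such that u² + v² = 1037.
Trying u = 14: v² = 1037 - 14² = 1037 - 196 = 841
v = 29
Check: 14² + 29² = 196 + 841 = 1037 ✓

1037 = 14² + 29²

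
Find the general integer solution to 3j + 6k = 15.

Step 1: Compute gcd(3, 6) = 3.
Since 3 divides 15, solutions exist.

Step 2: Find a particular solution using extended Euclidean algorithm.
We get j₀ = 5, k₀ = 0.
Check: 3*5 + 6*0 = 15 = 15 ✓

Step 3: Write the general solution.
j = 5 + (6/3)t = 5 + 2t
k = 0 - (3/3)t = 0 - 1t
for any integer t.

j = 5 + 2t, k = 0 - 1t for integer t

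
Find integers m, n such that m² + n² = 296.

We need to find integers m, n > 0 such that m² + n² = 296.
Trying m = 10: n² = 296 - 10² = 296 - 100 = 196
n = 14
Check: 10² + 14² = 100 + 196 = 296 ✓

296 = 10² + 14²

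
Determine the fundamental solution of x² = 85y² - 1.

We need x² = 85y² - 1. Try successive y:
y = 1: x² = 85·1² - 1 = 84, not a perfect square
y = 2: x² = 85·2² - 1 = 339, not a perfect square
y = 3: x² = 85·3² - 1 = 764, not a perfect square
...
y = 41: x² = 85·41² - 1 = 142884 = 378² ✓
Check: 378² - 85·41² = 142884 - 142885 = -1 ✓

x = 378, y = 41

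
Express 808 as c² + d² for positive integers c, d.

We need to find integers c, d > 0 such that c² + d² = 808.
Trying c = 18: d² = 808 - 18² = 808 - 324 = 484
d = 22
Check: 18² + 22² = 324 + 484 = 808 ✓

808 = 18² + 22²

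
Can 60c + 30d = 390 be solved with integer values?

Step 1: Compute gcd(60, 30).
gcd(60, 30) = 30

Step 2: Check divisibility.
Does 30 divide 390? 390 = 30 x 13, so yes.

By the theorem on linear Diophantine equations, 60c + 30d = 390 has integer solutions if and only if gcd(60, 30) divides 390. Since 30 | 390, solutions exist.

Yes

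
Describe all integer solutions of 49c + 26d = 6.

Step 1: Compute gcd(49, 26) = 1.
Since 1 divides 6, solutions exist.

Step 2: Find a particular solution using extended Euclidean algorithm.
We get c₀ = -54, d₀ = 102.
Check: 49*-54 + 26*102 = 6 = 6 ✓

Step 3: Write the general solution.
c = -54 + (26/1)t = -54 + 26t
d = 102 - (49/1)t = 102 - 49t
for any integer t.

c = -54 + 26t, d = 102 - 49t for integer t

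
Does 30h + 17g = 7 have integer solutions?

Step 1: Compute gcd(30, 17).
gcd(30, 17) = 1

Step 2: Check divisibility.
Does 1 divide 7? 7 = 1 x 7, so yes.

By the theorem on linear Diophantine equations, 30h + 17g = 7 has integer solutions if and only if gcd(30, 17) divides 7. Since 1 | 7, solutions exist.

Yes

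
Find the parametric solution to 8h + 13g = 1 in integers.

Step 1: Compute gcd(8, 13) = 1.
Since 1 divides 1, solutions exist.

Step 2: Find a particular solution using extended Euclidean algorithm.
We get h₀ = 5, g₀ = -3.
Check: 8*5 + 13*-3 = 1 = 1 ✓

Step 3: Write the general solution.
h = 5 + (13/1)t = 5 + 13t
g = -3 - (8/1)t = -3 - 8t
for any integer t.

h = 5 + 13t, g = -3 - 8t for integer t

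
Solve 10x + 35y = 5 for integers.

Step 1: Check solvability.
gcd(10, 35) = 5
Since 5 divides 5, solutions exist.

Step 2: Apply extended Euclidean algorithm to find gcd.
We find integers such that 10*x0 + 35*y0 = 5

Step 3: Scale the particular solution.
Multiply by 5/5 = 1:
x = -3, y = 1

Step 4: Verify.
10*(-3) + 35*(1) = 5 = 5 ✓

x = -3, y = 1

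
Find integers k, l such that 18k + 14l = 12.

Step 1: Check solvability.
gcd(18, 14) = 2
Since 2 divides 12, solutions exist.

Step 2: Apply extended Euclidean algorithm to find gcd.
We find integers such that 18*x0 + 14*y0 = 2

Step 3: Scale the particular solution.
Multiply by 12/2 = 6:
k = -18, l = 24

Step 4: Verify.
18*(-18) + 14*(24) = 12 = 12 ✓

k = -18, l = 24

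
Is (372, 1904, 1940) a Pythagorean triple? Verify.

Compute a² + b² = 372² + 1904² = 138384 + 3625216 = 3763600
Compute c² = 1940² = 3763600
Since 3763600 = 3763600, confirmed.

Yes, it is a Pythagorean triple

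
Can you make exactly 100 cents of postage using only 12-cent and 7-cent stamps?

We need non-negative x, y with 12x + 7y = 100.
gcd(12, 7) = 1 divides 100, so integer solutions exist.
Search for a non-negative one: x = 6 gives 7y = 100 - 72 = 28, so y = 4.
Check: 12·6 + 7·4 = 100 ✓

Yes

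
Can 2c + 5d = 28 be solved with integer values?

Step 1: Compute gcd(2, 5).
gcd(2, 5) = 1

Step 2: Check divisibility.
Does 1 divide 28? 28 = 1 x 28, so yes.

By the theorem on linear Diophantine equations, 2c + 5d = 28 has integer solutions if and only if gcd(2, 5) divides 28. Since 1 | 28, solutions exist.

Yes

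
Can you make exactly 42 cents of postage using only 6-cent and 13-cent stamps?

We need non-negative x, y with 6x + 13y = 42.
gcd(6, 13) = 1 divides 42, so integer solutions exist.
Search for a non-negative one: x = 7 gives 13y = 42 - 42 = 0, so y = 0.
Check: 6·7 + 13·0 = 42 ✓

Yes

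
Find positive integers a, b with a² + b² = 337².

We need a² + b² = 337² = 113569.
Trying: 175² + 288² = 30625 + 82944 = 113569 ✓

(175, 288, 337)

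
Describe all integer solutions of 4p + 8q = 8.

Step 1: Compute gcd(4, 8) = 4.
Since 4 divides 8, solutions exist.

Step 2: Find a particular solution using extended Euclidean algorithm.
We get p₀ = 2, q₀ = 0.
Check: 4*2 + 8*0 = 8 = 8 ✓

Step 3: Write the general solution.
p = 2 + (8/4)t = 2 + 2t
q = 0 - (4/4)t = 0 - 1t
for any integer t.

p = 2 + 2t, q = 0 - 1t for integer t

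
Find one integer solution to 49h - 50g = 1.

Step 1: Check solvability.
gcd(49, 50) = 1
Since 1 divides 1, solutions exist.

Step 2: Apply extended Euclidean algorithm to find gcd.
We find integers such that 49*x0 + 50*y0 = 1

Step 3: Scale the particular solution.
Multiply by 1/1 = 1:
h = -1, g = -1

Step 4: Verify.
49*(-1) - 50*(-1) = 1 = 1 ✓

h = -1, g = -1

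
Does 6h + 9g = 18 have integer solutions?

Step 1: Compute gcd(6, 9).
gcd(6, 9) = 3

Step 2: Check divisibility.
Does 3 divide 18? 18 = 3 x 6, so yes.

By the theorem on linear Diophantine equations, 6h + 9g = 18 has integer solutions if and only if gcd(6, 9) divides 18. Since 3 | 18, solutions exist.

Yes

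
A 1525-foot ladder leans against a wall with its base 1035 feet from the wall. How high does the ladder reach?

The ladder, wall, and ground form a right triangle with hypotenuse 1525 and one leg 1035.
By the Pythagorean theorem: h² = 1525² - 1035² = 2325625 - 1071225 = 1254400
h = √1254400 = 1120 feet

1120 feet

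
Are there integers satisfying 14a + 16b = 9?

Step 1: Compute gcd(14, 16).
gcd(14, 16) = 2

Step 2: Check divisibility.
Does 2 divide 9? 9 = 2 x 4 + 1, so no.

By the theorem on linear Diophantine equations, 14a + 16b = 9 has integer solutions if and only if gcd(14, 16) divides 9. Since 2 does not divide 9, no solutions exist.

No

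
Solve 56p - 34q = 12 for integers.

Step 1: Check solvability.
gcd(56, 34) = 2
Since 2 divides 12, solutions exist.

Step 2: Apply extended Euclidean algorithm to find gcd.
We find integers such that 56*x0 + 34*y0 = 2

Step 3: Scale the particular solution.
Multiply by 12/2 = 6:
p = -18, q = -30

Step 4: Verify.
56*(-18) - 34*(-30) = 12 = 12 ✓

p = -18, q = -30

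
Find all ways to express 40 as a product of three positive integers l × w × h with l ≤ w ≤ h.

Iterate l from 1 to ⌊40^(1/3)⌋. For each l dividing 40, iterate w ≥ l with w dividing 40/l, and set h = 40/(l·w).
Triples found (6): (1×1×40), (1×2×20), (1×4×10), (1×5×8), (2×2×10), (2×4×5)

(1×1×40), (1×2×20), (1×4×10), (1×5×8), (2×2×10), (2×4×5)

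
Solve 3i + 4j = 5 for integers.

Step 1: Check solvability.
gcd(3, 4) = 1
Since 1 divides 5, solutions exist.

Step 2: Apply extended Euclidean algorithm to find gcd.
We find integers such that 3*x0 + 4*y0 = 1

Step 3: Scale the particular solution.
Multiply by 5/1 = 5:
i = -5, j = 5

Step 4: Verify.
3*(-5) + 4*(5) = 5 = 5 ✓

i = -5, j = 5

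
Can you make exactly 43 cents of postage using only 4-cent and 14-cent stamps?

We need non-negative x, y with 4x + 14y = 43.
gcd(4, 14) = 2, and 2 does not divide 43.
No integer solutions exist, so certainly no non-negative ones.

No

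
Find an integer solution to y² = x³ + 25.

Try small integer x values and check whether x³ + 25 is a perfect square.
x = 0: x³ + 25 = 0³ + 25 = 0 + 25 = 25
Is 25 a perfect square? 5² = 25 ✓
So (x, y) = (0, -5) is a solution.

x = 0, y = -5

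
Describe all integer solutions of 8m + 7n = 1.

Step 1: Compute gcd(8, 7) = 1.
Since 1 divides 1, solutions exist.

Step 2: Find a particular solution using extended Euclidean algorithm.
We get m₀ = 1, n₀ = -1.
Check: 8*1 + 7*-1 = 1 = 1 ✓

Step 3: Write the general solution.
m = 1 + (7/1)t = 1 + 7t
n = -1 - (8/1)t = -1 - 8t
for any integer t.

m = 1 + 7t, n = -1 - 8t for integer t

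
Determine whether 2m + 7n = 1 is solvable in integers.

Step 1: Compute gcd(2, 7).
gcd(2, 7) = 1

Step 2: Check divisibility.
Does 1 divide 1? 1 = 1 x 1, so yes.

By the theorem on linear Diophantine equations, 2m + 7n = 1 has integer solutions if and only if gcd(2, 7) divides 1. Since 1 | 1, solutions exist.

Yes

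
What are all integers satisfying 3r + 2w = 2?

Step 1: Compute gcd(3, 2) = 1.
Since 1 divides 2, solutions exist.

Step 2: Find a particular solution using extended Euclidean algorithm.
We get r₀ = 2, w₀ = -2.
Check: 3*2 + 2*-2 = 2 = 2 ✓

Step 3: Write the general solution.
r = 2 + (2/1)t = 2 + 2t
w = -2 - (3/1)t = -2 - 3t
for any integer t.

r = 2 + 2t, w = -2 - 3t for integer t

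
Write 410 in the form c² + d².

We need to find integers c, d > 0 such that c² + d² = 410.
Trying c = 7: d² = 410 - 7² = 410 - 49 = 361
d = 19
Check: 7² + 19² = 49 + 361 = 410 ✓

410 = 7² + 19²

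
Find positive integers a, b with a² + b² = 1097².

We need a² + b² = 1097² = 1203409.
Trying: 585² + 928² = 342225 + 861184 = 1203409 ✓

(585, 928, 1097)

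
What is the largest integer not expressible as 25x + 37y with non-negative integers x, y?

For two coprime denominations a and b, the Frobenius number (largest value not representable as a non-negative combination) is ab - a - b.
Here gcd(25, 37) = 1, so they are coprime.
F(25, 37) = 25·37 - 25 - 37 = 925 - 62 = 863

863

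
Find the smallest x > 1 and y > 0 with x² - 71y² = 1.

We seek the smallest positive integers (x, y) with x² - 71y² = 1, i.e., x² = 71y² + 1.
Try successive y values:
y = 1: x² = 71·1² + 1 = 72, not a perfect square
y = 2: x² = 71·2² + 1 = 285, not a perfect square
y = 3: x² = 71·3² + 1 = 640, not a perfect square
... continuing the search (or via continued fractions) ...
y = 413: x² = 71·413² + 1 = 12110400, x = 3480 ✓

Verify: 3480² - 71·413² = 12110400 - 12110399 = 1 ✓

x = 3480, y = 413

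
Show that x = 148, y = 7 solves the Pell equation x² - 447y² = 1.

Compute x² = 148² = 21904
Compute 447y² = 447·7² = 447·49 = 21903
x² - 447y² = 21904 - 21903 = 1
Since this equals 1, (148, 7) is a solution.

Yes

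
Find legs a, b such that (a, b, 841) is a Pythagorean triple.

We need a² + b² = 841² = 707281.
Trying: 41² + 840² = 1681 + 705600 = 707281 ✓

(41, 840, 841)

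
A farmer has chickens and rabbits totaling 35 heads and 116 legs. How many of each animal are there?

Let c = chickens, r = rabbits.
Heads: c + r = 35
Legs: 2c + 4r = 116
From the first equation, c = 35 - r. Substitute:
2(35 - r) + 4r = 116
70 + 2r = 116
r = (116 - 70)/2 = 23
c = 35 - 23 = 12

Chickens: 12, Rabbits: 23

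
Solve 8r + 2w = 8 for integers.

Step 1: Check solvability.
gcd(8, 2) = 2
Since 2 divides 8, solutions exist.

Step 2: Apply extended Euclidean algorithm to find gcd.
We find integers such that 8*x0 + 2*y0 = 2

Step 3: Scale the particular solution.
Multiply by 8/2 = 4:
r = 0, w = 4

Step 4: Verify.
8*(0) + 2*(4) = 8 = 8 ✓

r = 0, w = 4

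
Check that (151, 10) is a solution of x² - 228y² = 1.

Compute x² = 151² = 22801
Compute 228y² = 228·10² = 228·100 = 22800
x² - 228y² = 22801 - 22800 = 1
Since this equals 1, (151, 10) is a solution.

Yes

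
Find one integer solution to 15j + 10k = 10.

Step 1: Check solvability.
gcd(15, 10) = 5
Since 5 divides 10, solutions exist.

Step 2: Apply extended Euclidean algorithm to find gcd.
We find integers such that 15*x0 + 10*y0 = 5

Step 3: Scale the particular solution.
Multiply by 10/5 = 2:
j = 2, k = -2

Step 4: Verify.
15*(2) + 10*(-2) = 10 = 10 ✓

j = 2, k = -2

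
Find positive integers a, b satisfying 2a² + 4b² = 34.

Try small values of a and check whether (34 - 2a²)/4 is a perfect square.
a = 3: 2·3² = 18, so 4b² = 34 - 18 = 16, giving b² = 4, b = 2.
Check: 2·3² + 4·2² = 18 + 16 = 34 ✓

a = 3, b = 2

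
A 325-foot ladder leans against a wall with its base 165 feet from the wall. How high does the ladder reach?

The ladder, wall, and ground form a right triangle with hypotenuse 325 and one leg 165.
By the Pythagorean theorem: h² = 325² - 165² = 105625 - 27225 = 78400
h = √78400 = 280 feet

280 feet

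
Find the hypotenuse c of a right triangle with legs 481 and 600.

c² = a² + b² = 481² + 600² = 231361 + 360000 = 591361
c = sqrt(591361) = 769

769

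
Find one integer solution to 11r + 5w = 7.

Step 1: Check solvability.
gcd(11, 5) = 1
Since 1 divides 7, solutions exist.

Step 2: Apply extended Euclidean algorithm to find gcd.
We find integers such that 11*x0 + 5*y0 = 1

Step 3: Scale the particular solution.
Multiply by 7/1 = 7:
r = 7, w = -14

Step 4: Verify.
11*(7) + 5*(-14) = 7 = 7 ✓

r = 7, w = -14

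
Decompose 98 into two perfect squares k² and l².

We need to find integers k, l > 0 such that k² + l² = 98.
Trying k = 7: l² = 98 - 7² = 98 - 49 = 49
l = 7
Check: 7² + 7² = 49 + 49 = 98 ✓

98 = 7² + 7²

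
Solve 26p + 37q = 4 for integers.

Step 1: Check solvability.
gcd(26, 37) = 1
Since 1 divides 4, solutions exist.

Step 2: Apply extended Euclidean algorithm to find gcd.
We find integers such that 26*x0 + 37*y0 = 1

Step 3: Scale the particular solution.
Multiply by 4/1 = 4:
p = 40, q = -28

Step 4: Verify.
26*(40) + 37*(-28) = 4 = 4 ✓

p = 40, q = -28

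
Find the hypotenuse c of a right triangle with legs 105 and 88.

c² = a² + b² = 105² + 88² = 11025 + 7744 = 18769
c = 137

137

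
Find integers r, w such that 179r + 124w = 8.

Step 1: Check solvability.
gcd(179, 124) = 1
Since 1 divides 8, solutions exist.

Step 2: Apply extended Euclidean algorithm to find gcd.
We find integers such that 179*x0 + 124*y0 = 1

Step 3: Scale the particular solution.
Multiply by 8/1 = 8:
r = -72, w = 104

Step 4: Verify.
179*(-72) + 124*(104) = 8 = 8 ✓

r = -72, w = 104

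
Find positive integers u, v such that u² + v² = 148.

Search for u with 148 - u² a perfect square.
u = 2: 148 - 2² = 148 - 4 = 144 = 12² ✓
So u = 2, v = 12.

u = 2, v = 12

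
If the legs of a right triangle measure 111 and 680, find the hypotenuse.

c² = a² + b² = 111² + 680² = 12321 + 462400 = 474721
c = 689

689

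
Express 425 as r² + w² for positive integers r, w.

We need to find integers r, w > 0 such that r² + w² = 425.
Trying r = 5: w² = 425 - 5² = 425 - 25 = 400
w = 20
Check: 5² + 20² = 25 + 400 = 425 ✓

425 = 5² + 20²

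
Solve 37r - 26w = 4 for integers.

Step 1: Check solvability.
gcd(37, 26) = 1
Since 1 divides 4, solutions exist.

Step 2: Apply extended Euclidean algorithm to find gcd.
We find integers such that 37*x0 + 26*y0 = 1

Step 3: Scale the particular solution.
Multiply by 4/1 = 4:
r = -28, w = -40

Step 4: Verify.
37*(-28) - 26*(-40) = 4 = 4 ✓

r = -28, w = -40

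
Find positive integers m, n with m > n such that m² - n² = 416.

Factor: m² - n² = (m+n)(m-n) = 416.
We need two factors of 416 with the same parity.
Use m+n = 208 and m-n = 2 (product 208·2 = 416).
Adding: 2m = 210, so m = 105.
Subtracting: 2n = 206, so n = 103.
Check: 105² - 103² = 11025 - 10609 = 416 ✓

m = 105, n = 103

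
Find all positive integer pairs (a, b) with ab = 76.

The positive divisors of 76 are: 1, 2, 4, 19, 38, 76.
Each divisor d gives the pair (d, 76/d):
(1, 76), (2, 38), (4, 19), (19, 4), (38, 2), (76, 1)

(1, 76), (2, 38), (4, 19), (19, 4), (38, 2), (76, 1)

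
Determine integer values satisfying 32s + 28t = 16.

Step 1: Check solvability.
gcd(32, 28) = 4
Since 4 divides 16, solutions exist.

Step 2: Apply extended Euclidean algorithm to find gcd.
We find integers such that 32*x0 + 28*y0 = 4

Step 3: Scale the particular solution.
Multiply by 16/4 = 4:
s = 4, t = -4

Step 4: Verify.
32*(4) + 28*(-4) = 16 = 16 ✓

s = 4, t = -4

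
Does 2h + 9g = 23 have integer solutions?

Step 1: Compute gcd(2, 9).
gcd(2, 9) = 1

Step 2: Check divisibility.
Does 1 divide 23? 23 = 1 x 23, so yes.

By the theorem on linear Diophantine equations, 2h + 9g = 23 has integer solutions if and only if gcd(2, 9) divides 23. Since 1 | 23, solutions exist.

Yes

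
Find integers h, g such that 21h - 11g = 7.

Step 1: Check solvability.
gcd(21, 11) = 1
Since 1 divides 7, solutions exist.

Step 2: Apply extended Euclidean algorithm to find gcd.
We find integers such that 21*x0 + 11*y0 = 1

Step 3: Scale the particular solution.
Multiply by 7/1 = 7:
h = -7, g = -14

Step 4: Verify.
21*(-7) - 11*(-14) = 7 = 7 ✓

h = -7, g = -14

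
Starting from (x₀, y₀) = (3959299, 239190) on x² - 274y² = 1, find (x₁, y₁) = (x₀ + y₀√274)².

Solutions to x² - Dy² = 1 are generated by powers of (x₀ + y₀√D).
The next solution satisfies x₁ + y₁√274 = (x₀ + y₀√274)², giving:
x₁ = x₀² + 274y₀² = 3959299² + 274·239190² = 15676048571401 + 15676048571400 = 31352097142801
y₁ = 2x₀y₀ = 2·3959299·239190 = 1894049455620

Verify: 31352097142801² - 274·1894049455620² = 982953995251630627786125601 - 982953995251630627786125600 = 1 ✓

x = 31352097142801, y = 1894049455620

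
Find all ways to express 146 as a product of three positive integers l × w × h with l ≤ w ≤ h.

Iterate l from 1 to ⌊146^(1/3)⌋. For each l dividing 146, iterate w ≥ l with w dividing 146/l, and set h = 146/(l·w).
Triples found (2): (1×1×146), (1×2×73)

(1×1×146), (1×2×73)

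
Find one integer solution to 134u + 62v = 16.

Step 1: Check solvability.
gcd(134, 62) = 2
Since 2 divides 16, solutions exist.

Step 2: Apply extended Euclidean algorithm to find gcd.
We find integers such that 134*x0 + 62*y0 = 2

Step 3: Scale the particular solution.
Multiply by 16/2 = 8:
u = -48, v = 104

Step 4: Verify.
134*(-48) + 62*(104) = 16 = 16 ✓

u = -48, v = 104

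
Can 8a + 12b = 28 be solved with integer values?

Step 1: Compute gcd(8, 12).
gcd(8, 12) = 4

Step 2: Check divisibility.
Does 4 divide 28? 28 = 4 x 7, so yes.

By the theorem on linear Diophantine equations, 8a + 12b = 28 has integer solutions if and only if gcd(8, 12) divides 28. Since 4 | 28, solutions exist.

Yes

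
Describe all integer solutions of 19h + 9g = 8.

Step 1: Compute gcd(19, 9) = 1.
Since 1 divides 8, solutions exist.

Step 2: Find a particular solution using extended Euclidean algorithm.
We get h₀ = 8, g₀ = -16.
Check: 19*8 + 9*-16 = 8 = 8 ✓

Step 3: Write the general solution.
h = 8 + (9/1)t = 8 + 9t
g = -16 - (19/1)t = -16 - 19t
for any integer t.

h = 8 + 9t, g = -16 - 19t for integer t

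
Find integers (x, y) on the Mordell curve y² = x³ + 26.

Try small integer x values and check whether x³ + 26 is a perfect square.
x = -1: x³ + 26 = -1³ + 26 = -1 + 26 = 25
Is 25 a perfect square? 5² = 25 ✓
So (x, y) = (-1, 5) is a solution.

x = -1, y = 5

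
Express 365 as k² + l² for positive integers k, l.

We need to find integers k, l > 0 such that k² + l² = 365.
Trying k = 2: l² = 365 - 2² = 365 - 4 = 361
l = 19
Check: 2² + 19² = 4 + 361 = 365 ✓

365 = 2² + 19²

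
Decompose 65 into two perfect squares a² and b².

We need to find integers a, b > 0 such that a² + b² = 65.
Trying a = 1: b² = 65 - 1² = 65 - 1 = 64
b = 8
Check: 1² + 8² = 1 + 64 = 65 ✓

65 = 1² + 8²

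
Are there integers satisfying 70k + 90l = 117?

Step 1: Compute gcd(70, 90).
gcd(70, 90) = 10

Step 2: Check divisibility.
Does 10 divide 117? 117 = 10 x 11 + 7, so no.

By the theorem on linear Diophantine equations, 70k + 90l = 117 has integer solutions if and only if gcd(70, 90) divides 117. Since 10 does not divide 117, no solutions exist.

No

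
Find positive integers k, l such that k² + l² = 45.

Search for k with 45 - k² a perfect square.
k = 3: 45 - 3² = 45 - 9 = 36 = 6² ✓
So k = 3, l = 6.

k = 3, l = 6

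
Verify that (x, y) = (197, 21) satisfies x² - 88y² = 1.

Compute x² = 197² = 38809
Compute 88y² = 88·21² = 88·441 = 38808
x² - 88y² = 38809 - 38808 = 1
Since this equals 1, (197, 21) is a solution.

Yes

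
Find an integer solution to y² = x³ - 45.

Try small integer x values and check whether x³ - 45 is a perfect square.
x = 21: x³ - 45 = 21³ - 45 = 9261 - 45 = 9216
Is 9216 a perfect square? 96² = 9216 ✓
So (x, y) = (21, 96) is a solution.

x = 21, y = 96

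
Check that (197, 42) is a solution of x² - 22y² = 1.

Compute x² = 197² = 38809
Compute 22y² = 22·42² = 22·1764 = 38808
x² - 22y² = 38809 - 38808 = 1
Since this equals 1, (197, 42) is a solution.

Yes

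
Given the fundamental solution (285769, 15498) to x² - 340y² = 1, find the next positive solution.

Solutions to x² - Dy² = 1 are generated by powers of (x₀ + y₀√D).
The next solution satisfies x₁ + y₁√340 = (x₀ + y₀√340)², giving:
x₁ = x₀² + 340y₀² = 285769² + 340·15498² = 81663921361 + 81663921360 = 163327842721
y₁ = 2x₀y₀ = 2·285769·15498 = 8857695924

Verify: 163327842721² - 340·8857695924² = 26675984207895712683841 - 26675984207895712683840 = 1 ✓

x = 163327842721, y = 8857695924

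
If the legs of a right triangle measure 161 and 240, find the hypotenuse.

c² = a² + b² = 161² + 240² = 25921 + 57600 = 83521
c = 289

289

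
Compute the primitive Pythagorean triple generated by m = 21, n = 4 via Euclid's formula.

a = m² - n² = 21² - 4² = 441 - 16 = 425
b = 2mn = 2·21·4 = 168
c = m² + n² = 441 + 16 = 457
Verify: 425² + 168² = 180625 + 28224 = 208849 = 457² ✓

(425, 168, 457)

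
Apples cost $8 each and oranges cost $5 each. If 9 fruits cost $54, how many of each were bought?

Let a = apples, o = oranges.
a + o = 9
8a + 5o = 54
Substitute o = 9 - a:
8a + 5(9 - a) = 54
(8 - 5)a = 54 - 45
3a = 9
a = 3, o = 9 - 3 = 6

Apples: 3, Oranges: 6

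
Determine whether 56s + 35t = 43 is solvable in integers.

Step 1: Compute gcd(56, 35).
gcd(56, 35) = 7

Step 2: Check divisibility.
Does 7 divide 43? 43 = 7 x 6 + 1, so no.

By the theorem on linear Diophantine equations, 56s + 35t = 43 has integer solutions if and only if gcd(56, 35) divides 43. Since 7 does not divide 43, no solutions exist.

No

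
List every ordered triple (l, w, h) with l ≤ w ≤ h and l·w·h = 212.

Iterate l from 1 to ⌊212^(1/3)⌋. For each l dividing 212, iterate w ≥ l with w dividing 212/l, and set h = 212/(l·w).
Triples found (4): (1×1×212), (1×2×106), (1×4×53), (2×2×53)

(1×1×212), (1×2×106), (1×4×53), (2×2×53)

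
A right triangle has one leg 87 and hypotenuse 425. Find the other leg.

b² = c² - a² = 180625 - 7569 = 173056
b = 416

416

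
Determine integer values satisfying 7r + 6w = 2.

Step 1: Check solvability.
gcd(7, 6) = 1
Since 1 divides 2, solutions exist.

Step 2: Apply extended Euclidean algorithm to find gcd.
We find integers such that 7*x0 + 6*y0 = 1

Step 3: Scale the particular solution.
Multiply by 2/1 = 2:
r = 2, w = -2

Step 4: Verify.
7*(2) + 6*(-2) = 2 = 2 ✓

r = 2, w = -2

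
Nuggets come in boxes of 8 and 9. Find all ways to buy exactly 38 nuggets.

We need non-negative integers (x, y) with 8x + 9y = 38.
For each x in 0..4, check if 38 - 8x is a non-negative multiple of 9.
No x yields an integer y ≥ 0.

No solution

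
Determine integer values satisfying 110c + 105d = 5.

Step 1: Check solvability.
gcd(110, 105) = 5
Since 5 divides 5, solutions exist.

Step 2: Apply extended Euclidean algorithm to find gcd.
We find integers such that 110*x0 + 105*y0 = 5

Step 3: Scale the particular solution.
Multiply by 5/5 = 1:
c = 1, d = -1

Step 4: Verify.
110*(1) + 105*(-1) = 5 = 5 ✓

c = 1, d = -1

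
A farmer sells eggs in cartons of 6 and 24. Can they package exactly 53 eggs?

We need non-negative a, b with 6a + 24b = 53.
gcd(6, 24) = 6, and 6 does not divide 53.
No integer solutions exist.

No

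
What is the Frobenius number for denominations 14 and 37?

For two coprime denominations a and b, the Frobenius number (largest value not representable as a non-negative combination) is ab - a - b.
Here gcd(14, 37) = 1, so they are coprime.
F(14, 37) = 14·37 - 14 - 37 = 518 - 51 = 467

467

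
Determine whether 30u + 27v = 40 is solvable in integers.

Step 1: Compute gcd(30, 27).
gcd(30, 27) = 3

Step 2: Check divisibility.
Does 3 divide 40? 40 = 3 x 13 + 1, so no.

By the theorem on linear Diophantine equations, 30u + 27v = 40 has integer solutions if and only if gcd(30, 27) divides 40. Since 3 does not divide 40, no solutions exist.

No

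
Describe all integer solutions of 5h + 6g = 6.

Step 1: Compute gcd(5, 6) = 1.
Since 1 divides 6, solutions exist.

Step 2: Find a particular solution using extended Euclidean algorithm.
We get h₀ = -6, g₀ = 6.
Check: 5*-6 + 6*6 = 6 = 6 ✓

Step 3: Write the general solution.
h = -6 + (6/1)t = -6 + 6t
g = 6 - (5/1)t = 6 - 5t
for any integer t.

h = -6 + 6t, g = 6 - 5t for integer t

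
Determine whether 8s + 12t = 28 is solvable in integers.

Step 1: Compute gcd(8, 12).
gcd(8, 12) = 4

Step 2: Check divisibility.
Does 4 divide 28? 28 = 4 x 7, so yes.

By the theorem on linear Diophantine equations, 8s + 12t = 28 has integer solutions if and only if gcd(8, 12) divides 28. Since 4 | 28, solutions exist.

Yes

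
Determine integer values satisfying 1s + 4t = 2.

Step 1: Check solvability.
gcd(1, 4) = 1
Since 1 divides 2, solutions exist.

Step 2: Apply extended Euclidean algorithm to find gcd.
We find integers such that 1*x0 + 4*y0 = 1

Step 3: Scale the particular solution.
Multiply by 2/1 = 2:
s = 2, t = 0

Step 4: Verify.
1*(2) + 4*(0) = 2 = 2 ✓

s = 2, t = 0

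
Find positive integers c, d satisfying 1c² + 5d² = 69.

Try small values of c and check whether (69 - 1c²)/5 is a perfect square.
c = 7: 1·7² = 49, so 5d² = 69 - 49 = 20, giving d² = 4, d = 2.
Check: 1·7² + 5·2² = 49 + 20 = 69 ✓

c = 7, d = 2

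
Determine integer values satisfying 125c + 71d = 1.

Step 1: Check solvability.
gcd(125, 71) = 1
Since 1 divides 1, solutions exist.

Step 2: Apply extended Euclidean algorithm to find gcd.
We find integers such that 125*x0 + 71*y0 = 1

Step 3: Scale the particular solution.
Multiply by 1/1 = 1:
c = 25, d = -44

Step 4: Verify.
125*(25) + 71*(-44) = 1 = 1 ✓

c = 25, d = -44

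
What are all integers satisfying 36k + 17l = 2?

Step 1: Compute gcd(36, 17) = 1.
Since 1 divides 2, solutions exist.

Step 2: Find a particular solution using extended Euclidean algorithm.
We get k₀ = -16, l₀ = 34.
Check: 36*-16 + 17*34 = 2 = 2 ✓

Step 3: Write the general solution.
k = -16 + (17/1)t = -16 + 17t
l = 34 - (36/1)t = 34 - 36t
for any integer t.

k = -16 + 17t, l = 34 - 36t for integer t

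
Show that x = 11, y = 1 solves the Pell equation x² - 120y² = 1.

Compute x² = 11² = 121
Compute 120y² = 120·1² = 120·1 = 120
x² - 120y² = 121 - 120 = 1
Since this equals 1, (11, 1) is a solution.

Yes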